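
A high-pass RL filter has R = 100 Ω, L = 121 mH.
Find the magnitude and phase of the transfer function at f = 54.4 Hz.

Step 1 — Angular frequency: ω = 2π·54.4 = 341.8 rad/s.
Step 2 — Transfer function: H(jω) = jωL/(R + jωL).
Step 3 — Numerator jωL = j·41.36; denominator R + jωL = 100 + j41.36.
Step 4 — H = 0.1461 + j0.3532.
Step 5 — Magnitude: |H| = 0.3822 (-8.4 dB); phase: φ = 67.5°.

|H| = 0.3822 (-8.4 dB), φ = 67.5°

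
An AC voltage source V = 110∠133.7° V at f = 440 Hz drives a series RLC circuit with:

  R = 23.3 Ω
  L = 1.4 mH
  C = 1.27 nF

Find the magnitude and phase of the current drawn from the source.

Step 1 — Angular frequency: ω = 2π·f = 2π·440 = 2765 rad/s.
Step 2 — Component impedances:
  R: Z = R = 23.3 Ω
  L: Z = jωL = j·2765·0.0014 = 0 + j3.87 Ω
  C: Z = 1/(jωC) = -j/(ω·C) = 0 - j2.848e+05 Ω
Step 3 — Series combination: Z_total = R + L + C = 23.3 - j2.848e+05 Ω = 2.848e+05∠-90.0° Ω.
Step 4 — Source phasor: V = 110∠133.7° V = -76 + j79.53 V.
Step 5 — Ohm's law: I = V / Z_total = (-76 + j79.53) / (23.3 - j2.848e+05) = -0.0002792 - j0.0002668 A.
Step 6 — Convert to polar: |I| = 0.0003862 A, ∠I = -136.3°.

I = 0.0003862∠-136.3° A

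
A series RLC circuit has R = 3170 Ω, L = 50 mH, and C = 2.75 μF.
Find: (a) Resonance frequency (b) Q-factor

Step 1 — Resonance condition Im(Z)=0 gives ω₀ = 1/√(LC).
Step 2 — ω₀ = 1/√(0.05·2.75e-06) = 2697 rad/s.
Step 3 — f₀ = ω₀/(2π) = 429.2 Hz.
Step 4 — Series Q: Q = ω₀L/R = 2697·0.05/3170 = 0.04254.

(a) f₀ = 429.2 Hz  (b) Q = 0.04254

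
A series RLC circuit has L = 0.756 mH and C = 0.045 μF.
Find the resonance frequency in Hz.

Step 1 — Resonance condition Im(Z)=0 gives ω₀ = 1/√(LC).
Step 2 — ω₀ = 1/√(0.000756·4.5e-08) = 1.714e+05 rad/s.
Step 3 — f₀ = ω₀/(2π) = 2.729e+04 Hz.

f₀ = 2.729e+04 Hz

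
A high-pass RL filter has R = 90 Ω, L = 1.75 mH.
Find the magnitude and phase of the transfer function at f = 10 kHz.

Step 1 — Angular frequency: ω = 2π·1e+04 = 6.283e+04 rad/s.
Step 2 — Transfer function: H(jω) = jωL/(R + jωL).
Step 3 — Numerator jωL = j·110; denominator R + jωL = 90 + j110.
Step 4 — H = 0.5988 + j0.4901.
Step 5 — Magnitude: |H| = 0.7738 (-2.2 dB); phase: φ = 39.3°.

|H| = 0.7738 (-2.2 dB), φ = 39.3°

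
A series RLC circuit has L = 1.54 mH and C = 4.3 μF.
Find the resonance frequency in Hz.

Step 1 — Resonance condition Im(Z)=0 gives ω₀ = 1/√(LC).
Step 2 — ω₀ = 1/√(0.00154·4.3e-06) = 1.229e+04 rad/s.
Step 3 — f₀ = ω₀/(2π) = 1956 Hz.

f₀ = 1956 Hz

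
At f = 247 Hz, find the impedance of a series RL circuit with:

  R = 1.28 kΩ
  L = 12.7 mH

Step 1 — Angular frequency: ω = 2π·f = 2π·247 = 1552 rad/s.
Step 2 — Component impedances:
  R: Z = R = 1280 Ω
  L: Z = jωL = j·1552·0.0127 = 0 + j19.71 Ω
Step 3 — Series combination: Z_total = R + L = 1280 + j19.71 Ω = 1280∠0.9° Ω.

Z = 1280 + j19.71 Ω = 1280∠0.9° Ω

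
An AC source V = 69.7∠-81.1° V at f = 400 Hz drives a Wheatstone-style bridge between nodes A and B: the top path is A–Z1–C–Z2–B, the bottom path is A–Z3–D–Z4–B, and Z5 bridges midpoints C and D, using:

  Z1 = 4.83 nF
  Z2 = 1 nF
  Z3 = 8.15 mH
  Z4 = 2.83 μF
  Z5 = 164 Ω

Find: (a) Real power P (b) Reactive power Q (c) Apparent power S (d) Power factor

Step 1 — Angular frequency: ω = 2π·f = 2π·400 = 2513 rad/s.
Step 2 — Component impedances:
  Z1: Z = 1/(jωC) = -j/(ω·C) = 0 - j8.238e+04 Ω
  Z2: Z = 1/(jωC) = -j/(ω·C) = 0 - j3.979e+05 Ω
  Z3: Z = jωL = j·2513·0.00815 = 0 + j20.48 Ω
  Z4: Z = 1/(jωC) = -j/(ω·C) = 0 - j140.6 Ω
  Z5: Z = R = 164 Ω
Step 3 — Bridge requires nodal analysis (the Z5 bridge couples midpoints C and D, so the two paths cannot be reduced to a simple series/parallel combination). Setting node B to ground and injecting 1 A at node A, the 3-node admittance system at A, C, D solves to V_A = Z_AB = 5.942e-05 - j120.1 Ω = 120.1∠-90.0° Ω.
Step 4 — Source phasor: V = 69.7∠-81.1° V = 10.78 - j68.86 V.
Step 5 — Current: I = V / Z = 0.5736 + j0.08982 A = 0.5806∠8.9° A.
Step 6 — Complex power: S = V·I* = 2.003e-05 - j40.46 VA.
Step 7 — Real power: P = Re(S) = 2.003e-05 W.
Step 8 — Reactive power: Q = Im(S) = -40.46 VAR.
Step 9 — Apparent power: |S| = 40.46 VA.
Step 10 — Power factor: PF = P/|S| = 4.949e-07 (leading).

(a) P = 2.003e-05 W  (b) Q = -40.46 VAR  (c) S = 40.46 VA  (d) PF = 4.949e-07 (leading)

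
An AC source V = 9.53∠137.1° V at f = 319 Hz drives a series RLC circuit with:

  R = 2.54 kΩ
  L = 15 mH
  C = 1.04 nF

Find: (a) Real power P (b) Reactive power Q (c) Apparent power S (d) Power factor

Step 1 — Angular frequency: ω = 2π·f = 2π·319 = 2004 rad/s.
Step 2 — Component impedances:
  R: Z = R = 2540 Ω
  L: Z = jωL = j·2004·0.015 = 0 + j30.07 Ω
  C: Z = 1/(jωC) = -j/(ω·C) = 0 - j4.797e+05 Ω
Step 3 — Series combination: Z_total = R + L + C = 2540 - j4.797e+05 Ω = 4.797e+05∠-89.7° Ω.
Step 4 — Source phasor: V = 9.53∠137.1° V = -6.981 + j6.487 V.
Step 5 — Current: I = V / Z = -1.36e-05 - j1.448e-05 A = 1.987e-05∠-133.2° A.
Step 6 — Complex power: S = V·I* = 1.002e-06 - j0.0001893 VA.
Step 7 — Real power: P = Re(S) = 1.002e-06 W.
Step 8 — Reactive power: Q = Im(S) = -0.0001893 VAR.
Step 9 — Apparent power: |S| = 0.0001893 VA.
Step 10 — Power factor: PF = P/|S| = 0.005295 (leading).

(a) P = 1.002e-06 W  (b) Q = -0.0001893 VAR  (c) S = 0.0001893 VA  (d) PF = 0.005295 (leading)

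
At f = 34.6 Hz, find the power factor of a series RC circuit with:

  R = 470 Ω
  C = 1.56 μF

Step 1 — Angular frequency: ω = 2π·f = 2π·34.6 = 217.4 rad/s.
Step 2 — Component impedances:
  R: Z = R = 470 Ω
  C: Z = 1/(jωC) = -j/(ω·C) = 0 - j2949 Ω
Step 3 — Series combination: Z_total = R + C = 470 - j2949 Ω = 2986∠-80.9° Ω.
Step 4 — Power factor: PF = cos(φ) = Re(Z)/|Z| = 470/2986 = 0.1574.
Step 5 — Type: Im(Z) = -2949 ⇒ leading (phase φ = -80.9°).

PF = 0.1574 (leading, φ = -80.9°)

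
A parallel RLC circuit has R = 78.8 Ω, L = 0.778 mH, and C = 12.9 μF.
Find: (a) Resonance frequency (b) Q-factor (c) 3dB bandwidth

Step 1 — Resonance: ω₀ = 1/√(LC) = 1/√(0.000778·1.29e-05) = 9982 rad/s.
Step 2 — f₀ = ω₀/(2π) = 1589 Hz.
Step 3 — Parallel Q: Q = R/(ω₀L) = 78.8/(9982·0.000778) = 10.15.
Step 4 — Bandwidth: Δω = ω₀/Q = 983.7 rad/s; BW = Δω/(2π) = 156.6 Hz.

(a) f₀ = 1589 Hz  (b) Q = 10.15  (c) BW = 156.6 Hz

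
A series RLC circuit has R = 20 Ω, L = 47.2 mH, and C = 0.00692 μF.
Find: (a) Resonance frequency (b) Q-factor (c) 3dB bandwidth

Step 1 — Resonance condition Im(Z)=0 gives ω₀ = 1/√(LC).
Step 2 — ω₀ = 1/√(0.0472·6.92e-09) = 5.533e+04 rad/s.
Step 3 — f₀ = ω₀/(2π) = 8806 Hz.
Step 4 — Series Q: Q = ω₀L/R = 5.533e+04·0.0472/20 = 130.6.
Step 5 — 3dB bandwidth: Δω = ω₀/Q = 423.7 rad/s; BW = Δω/(2π) = 67.44 Hz.

(a) f₀ = 8806 Hz  (b) Q = 130.6  (c) BW = 67.44 Hz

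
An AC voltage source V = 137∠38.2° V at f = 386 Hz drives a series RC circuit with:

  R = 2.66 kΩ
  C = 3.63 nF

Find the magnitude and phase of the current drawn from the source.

Step 1 — Angular frequency: ω = 2π·f = 2π·386 = 2425 rad/s.
Step 2 — Component impedances:
  R: Z = R = 2660 Ω
  C: Z = 1/(jωC) = -j/(ω·C) = 0 - j1.136e+05 Ω
Step 3 — Series combination: Z_total = R + C = 2660 - j1.136e+05 Ω = 1.136e+05∠-88.7° Ω.
Step 4 — Source phasor: V = 137∠38.2° V = 107.7 + j84.72 V.
Step 5 — Ohm's law: I = V / Z_total = (107.7 + j84.72) / (2660 - j1.136e+05) = -0.0007233 + j0.0009648 A.
Step 6 — Convert to polar: |I| = 0.001206 A, ∠I = 126.9°.

I = 0.001206∠126.9° A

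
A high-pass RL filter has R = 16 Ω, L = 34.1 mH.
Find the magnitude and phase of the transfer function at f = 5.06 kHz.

Step 1 — Angular frequency: ω = 2π·5060 = 3.179e+04 rad/s.
Step 2 — Transfer function: H(jω) = jωL/(R + jωL).
Step 3 — Numerator jωL = j·1084; denominator R + jωL = 16 + j1084.
Step 4 — H = 0.9998 + j0.01476.
Step 5 — Magnitude: |H| = 0.9999 (-0.0 dB); phase: φ = 0.8°.

|H| = 0.9999 (-0.0 dB), φ = 0.8°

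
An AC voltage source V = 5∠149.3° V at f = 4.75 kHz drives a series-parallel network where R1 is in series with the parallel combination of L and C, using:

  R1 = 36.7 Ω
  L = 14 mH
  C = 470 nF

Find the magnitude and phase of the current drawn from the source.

Step 1 — Angular frequency: ω = 2π·f = 2π·4750 = 2.985e+04 rad/s.
Step 2 — Component impedances:
  R1: Z = R = 36.7 Ω
  L: Z = jωL = j·2.985e+04·0.014 = 0 + j417.8 Ω
  C: Z = 1/(jωC) = -j/(ω·C) = 0 - j71.29 Ω
Step 3 — Parallel branch: L || C = 1/(1/L + 1/C) = 0 - j85.96 Ω.
Step 4 — Series with R1: Z_total = R1 + (L || C) = 36.7 - j85.96 Ω = 93.46∠-66.9° Ω.
Step 5 — Source phasor: V = 5∠149.3° V = -4.299 + j2.553 V.
Step 6 — Ohm's law: I = V / Z_total = (-4.299 + j2.553) / (36.7 - j85.96) = -0.04318 - j0.03158 A.
Step 7 — Convert to polar: |I| = 0.0535 A, ∠I = -143.8°.

I = 0.0535∠-143.8° A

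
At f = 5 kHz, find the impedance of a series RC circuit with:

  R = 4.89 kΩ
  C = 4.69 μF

Step 1 — Angular frequency: ω = 2π·f = 2π·5000 = 3.142e+04 rad/s.
Step 2 — Component impedances:
  R: Z = R = 4890 Ω
  C: Z = 1/(jωC) = -j/(ω·C) = 0 - j6.787 Ω
Step 3 — Series combination: Z_total = R + C = 4890 - j6.787 Ω = 4890∠-0.1° Ω.

Z = 4890 - j6.787 Ω = 4890∠-0.1° Ω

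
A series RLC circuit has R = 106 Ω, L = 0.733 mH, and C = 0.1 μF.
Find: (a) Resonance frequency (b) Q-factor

Step 1 — Resonance condition Im(Z)=0 gives ω₀ = 1/√(LC).
Step 2 — ω₀ = 1/√(0.000733·1e-07) = 1.168e+05 rad/s.
Step 3 — f₀ = ω₀/(2π) = 1.859e+04 Hz.
Step 4 — Series Q: Q = ω₀L/R = 1.168e+05·0.000733/106 = 0.8077.

(a) f₀ = 1.859e+04 Hz  (b) Q = 0.8077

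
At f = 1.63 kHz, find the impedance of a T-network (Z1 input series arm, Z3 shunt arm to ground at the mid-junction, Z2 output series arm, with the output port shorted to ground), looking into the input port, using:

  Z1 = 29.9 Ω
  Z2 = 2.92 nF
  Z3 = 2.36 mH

Step 1 — Angular frequency: ω = 2π·f = 2π·1630 = 1.024e+04 rad/s.
Step 2 — Component impedances:
  Z1: Z = R = 29.9 Ω
  Z2: Z = 1/(jωC) = -j/(ω·C) = 0 - j3.344e+04 Ω
  Z3: Z = jωL = j·1.024e+04·0.00236 = 0 + j24.17 Ω
Step 3 — With the output port shorted to ground, the output series arm Z2 runs from the junction to ground; the shunt arm Z3 also runs from the junction to ground. They appear in parallel: Z3 || Z2 = 0 + j24.19 Ω.
Step 4 — Series with input arm Z1: Z_in = Z1 + (Z3 || Z2) = 29.9 + j24.19 Ω = 38.46∠39.0° Ω.

Z = 29.9 + j24.19 Ω = 38.46∠39.0° Ω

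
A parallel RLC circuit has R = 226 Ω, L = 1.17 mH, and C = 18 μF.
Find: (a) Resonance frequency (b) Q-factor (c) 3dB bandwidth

Step 1 — Resonance: ω₀ = 1/√(LC) = 1/√(0.00117·1.8e-05) = 6891 rad/s.
Step 2 — f₀ = ω₀/(2π) = 1097 Hz.
Step 3 — Parallel Q: Q = R/(ω₀L) = 226/(6891·0.00117) = 28.03.
Step 4 — Bandwidth: Δω = ω₀/Q = 245.8 rad/s; BW = Δω/(2π) = 39.12 Hz.

(a) f₀ = 1097 Hz  (b) Q = 28.03  (c) BW = 39.12 Hz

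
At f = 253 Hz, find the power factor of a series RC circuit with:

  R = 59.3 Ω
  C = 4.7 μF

Step 1 — Angular frequency: ω = 2π·f = 2π·253 = 1590 rad/s.
Step 2 — Component impedances:
  R: Z = R = 59.3 Ω
  C: Z = 1/(jωC) = -j/(ω·C) = 0 - j133.8 Ω
Step 3 — Series combination: Z_total = R + C = 59.3 - j133.8 Ω = 146.4∠-66.1° Ω.
Step 4 — Power factor: PF = cos(φ) = Re(Z)/|Z| = 59.3/146.4 = 0.4051.
Step 5 — Type: Im(Z) = -133.8 ⇒ leading (phase φ = -66.1°).

PF = 0.4051 (leading, φ = -66.1°)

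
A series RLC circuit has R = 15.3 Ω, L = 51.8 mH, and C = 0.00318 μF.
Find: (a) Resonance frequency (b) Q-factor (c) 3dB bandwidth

Step 1 — Resonance: ω₀ = 1/√(LC) = 1/√(0.0518·3.18e-09) = 7.792e+04 rad/s.
Step 2 — f₀ = ω₀/(2π) = 1.24e+04 Hz.
Step 3 — Series Q: Q = ω₀L/R = 7.792e+04·0.0518/15.3 = 263.8.
Step 4 — Bandwidth: Δω = ω₀/Q = 295.4 rad/s; BW = Δω/(2π) = 47.01 Hz.

(a) f₀ = 1.24e+04 Hz  (b) Q = 263.8  (c) BW = 47.01 Hz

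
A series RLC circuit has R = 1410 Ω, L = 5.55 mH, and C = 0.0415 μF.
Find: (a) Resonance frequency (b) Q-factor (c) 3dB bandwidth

Step 1 — Resonance condition Im(Z)=0 gives ω₀ = 1/√(LC).
Step 2 — ω₀ = 1/√(0.00555·4.15e-08) = 6.589e+04 rad/s.
Step 3 — f₀ = ω₀/(2π) = 1.049e+04 Hz.
Step 4 — Series Q: Q = ω₀L/R = 6.589e+04·0.00555/1410 = 0.2594.
Step 5 — 3dB bandwidth: Δω = ω₀/Q = 2.541e+05 rad/s; BW = Δω/(2π) = 4.043e+04 Hz.

(a) f₀ = 1.049e+04 Hz  (b) Q = 0.2594  (c) BW = 4.043e+04 Hz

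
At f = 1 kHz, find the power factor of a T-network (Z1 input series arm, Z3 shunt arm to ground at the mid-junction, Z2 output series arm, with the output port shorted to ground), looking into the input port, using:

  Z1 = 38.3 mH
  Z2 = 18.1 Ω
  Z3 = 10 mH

Step 1 — Angular frequency: ω = 2π·f = 2π·1000 = 6283 rad/s.
Step 2 — Component impedances:
  Z1: Z = jωL = j·6283·0.0383 = 0 + j240.6 Ω
  Z2: Z = R = 18.1 Ω
  Z3: Z = jωL = j·6283·0.01 = 0 + j62.83 Ω
Step 3 — With the output port shorted to ground, the output series arm Z2 runs from the junction to ground; the shunt arm Z3 also runs from the junction to ground. They appear in parallel: Z3 || Z2 = 16.71 + j4.815 Ω.
Step 4 — Series with input arm Z1: Z_in = Z1 + (Z3 || Z2) = 16.71 + j245.5 Ω = 246∠86.1° Ω.
Step 5 — Power factor: PF = cos(φ) = Re(Z)/|Z| = 16.71/246 = 0.06793.
Step 6 — Type: Im(Z) = 245.5 ⇒ lagging (phase φ = 86.1°).

PF = 0.06793 (lagging, φ = 86.1°)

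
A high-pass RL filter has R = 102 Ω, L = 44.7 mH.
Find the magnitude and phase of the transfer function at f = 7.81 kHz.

Step 1 — Angular frequency: ω = 2π·7810 = 4.907e+04 rad/s.
Step 2 — Transfer function: H(jω) = jωL/(R + jωL).
Step 3 — Numerator jωL = j·2194; denominator R + jωL = 102 + j2194.
Step 4 — H = 0.9978 + j0.0464.
Step 5 — Magnitude: |H| = 0.9989 (-0.0 dB); phase: φ = 2.7°.

|H| = 0.9989 (-0.0 dB), φ = 2.7°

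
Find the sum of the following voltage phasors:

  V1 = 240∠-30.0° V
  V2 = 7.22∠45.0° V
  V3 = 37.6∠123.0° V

Step 1 — Convert each phasor to rectangular form:
  V1 = 240·(cos(-30.0°) + j·sin(-30.0°)) = 207.8 - j120 V
  V2 = 7.22·(cos(45.0°) + j·sin(45.0°)) = 5.105 + j5.105 V
  V3 = 37.6·(cos(123.0°) + j·sin(123.0°)) = -20.48 + j31.53 V
Step 2 — Sum components: V_total = 192.5 - j83.36 V.
Step 3 — Convert to polar: |V_total| = 209.7 V, ∠V_total = -23.4°.

V_total = 209.7∠-23.4° V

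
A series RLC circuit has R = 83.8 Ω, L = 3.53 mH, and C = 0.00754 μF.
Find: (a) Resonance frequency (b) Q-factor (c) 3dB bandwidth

Step 1 — Resonance condition Im(Z)=0 gives ω₀ = 1/√(LC).
Step 2 — ω₀ = 1/√(0.00353·7.54e-09) = 1.938e+05 rad/s.
Step 3 — f₀ = ω₀/(2π) = 3.085e+04 Hz.
Step 4 — Series Q: Q = ω₀L/R = 1.938e+05·0.00353/83.8 = 8.165.
Step 5 — 3dB bandwidth: Δω = ω₀/Q = 2.374e+04 rad/s; BW = Δω/(2π) = 3778 Hz.

(a) f₀ = 3.085e+04 Hz  (b) Q = 8.165  (c) BW = 3778 Hz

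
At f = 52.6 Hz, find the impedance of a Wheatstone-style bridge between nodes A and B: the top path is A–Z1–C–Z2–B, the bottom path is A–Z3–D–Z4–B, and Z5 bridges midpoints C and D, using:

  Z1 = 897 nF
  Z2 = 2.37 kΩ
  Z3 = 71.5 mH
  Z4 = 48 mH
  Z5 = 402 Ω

Step 1 — Angular frequency: ω = 2π·f = 2π·52.6 = 330.5 rad/s.
Step 2 — Component impedances:
  Z1: Z = 1/(jωC) = -j/(ω·C) = 0 - j3373 Ω
  Z2: Z = R = 2370 Ω
  Z3: Z = jωL = j·330.5·0.0715 = 0 + j23.63 Ω
  Z4: Z = jωL = j·330.5·0.048 = 0 + j15.86 Ω
  Z5: Z = R = 402 Ω
Step 3 — Bridge requires nodal analysis (the Z5 bridge couples midpoints C and D, so the two paths cannot be reduced to a simple series/parallel combination). Setting node B to ground and injecting 1 A at node A, the 3-node admittance system at A, C, D solves to V_A = Z_AB = 0.1114 + j39.69 Ω = 39.69∠89.8° Ω.

Z = 0.1114 + j39.69 Ω = 39.69∠89.8° Ω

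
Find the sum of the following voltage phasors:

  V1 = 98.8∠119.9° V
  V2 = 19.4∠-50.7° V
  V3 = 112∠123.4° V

Step 1 — Convert each phasor to rectangular form:
  V1 = 98.8·(cos(119.9°) + j·sin(119.9°)) = -49.25 + j85.65 V
  V2 = 19.4·(cos(-50.7°) + j·sin(-50.7°)) = 12.29 - j15.01 V
  V3 = 112·(cos(123.4°) + j·sin(123.4°)) = -61.65 + j93.5 V
Step 2 — Sum components: V_total = -98.62 + j164.1 V.
Step 3 — Convert to polar: |V_total| = 191.5 V, ∠V_total = 121.0°.

V_total = 191.5∠121.0° V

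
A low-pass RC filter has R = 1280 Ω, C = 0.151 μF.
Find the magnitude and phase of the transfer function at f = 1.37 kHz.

Step 1 — Angular frequency: ω = 2π·1370 = 8608 rad/s.
Step 2 — Transfer function: H(jω) = 1/(1 + jωRC).
Step 3 — Denominator: 1 + jωRC = 1 + j·8608·1280·1.51e-07 = 1 + j1.664.
Step 4 — H = 0.2654 - j0.4415.
Step 5 — Magnitude: |H| = 0.5152 (-5.8 dB); phase: φ = -59.0°.

|H| = 0.5152 (-5.8 dB), φ = -59.0°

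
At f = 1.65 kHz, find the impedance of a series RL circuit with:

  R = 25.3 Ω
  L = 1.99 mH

Step 1 — Angular frequency: ω = 2π·f = 2π·1650 = 1.037e+04 rad/s.
Step 2 — Component impedances:
  R: Z = R = 25.3 Ω
  L: Z = jωL = j·1.037e+04·0.00199 = 0 + j20.63 Ω
Step 3 — Series combination: Z_total = R + L = 25.3 + j20.63 Ω = 32.65∠39.2° Ω.

Z = 25.3 + j20.63 Ω = 32.65∠39.2° Ω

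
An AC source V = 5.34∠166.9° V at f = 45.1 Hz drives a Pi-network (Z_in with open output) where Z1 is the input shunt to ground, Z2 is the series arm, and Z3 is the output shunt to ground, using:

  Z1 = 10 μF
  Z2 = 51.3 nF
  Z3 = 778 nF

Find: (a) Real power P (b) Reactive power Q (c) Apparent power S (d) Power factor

Step 1 — Angular frequency: ω = 2π·f = 2π·45.1 = 283.4 rad/s.
Step 2 — Component impedances:
  Z1: Z = 1/(jωC) = -j/(ω·C) = 0 - j352.9 Ω
  Z2: Z = 1/(jωC) = -j/(ω·C) = 0 - j6.879e+04 Ω
  Z3: Z = 1/(jωC) = -j/(ω·C) = 0 - j4536 Ω
Step 3 — With open output, the series arm Z2 and the output shunt Z3 appear in series to ground: Z2 + Z3 = 0 - j7.333e+04 Ω.
Step 4 — Parallel with input shunt Z1: Z_in = Z1 || (Z2 + Z3) = 0 - j351.2 Ω = 351.2∠-90.0° Ω.
Step 5 — Source phasor: V = 5.34∠166.9° V = -5.201 + j1.21 V.
Step 6 — Current: I = V / Z = -0.003446 - j0.01481 A = 0.0152∠-103.1° A.
Step 7 — Complex power: S = V·I* = 0 - j0.08119 VA.
Step 8 — Real power: P = Re(S) = 0 W.
Step 9 — Reactive power: Q = Im(S) = -0.08119 VAR.
Step 10 — Apparent power: |S| = 0.08119 VA.
Step 11 — Power factor: PF = P/|S| = 0 (leading).

(a) P = 0 W  (b) Q = -0.08119 VAR  (c) S = 0.08119 VA  (d) PF = 0 (leading)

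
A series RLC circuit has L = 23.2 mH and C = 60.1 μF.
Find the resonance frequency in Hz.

Step 1 — Resonance condition Im(Z)=0 gives ω₀ = 1/√(LC).
Step 2 — ω₀ = 1/√(0.0232·6.01e-05) = 846.9 rad/s.
Step 3 — f₀ = ω₀/(2π) = 134.8 Hz.

f₀ = 134.8 Hz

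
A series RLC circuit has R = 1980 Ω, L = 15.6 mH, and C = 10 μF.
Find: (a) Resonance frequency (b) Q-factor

Step 1 — Resonance condition Im(Z)=0 gives ω₀ = 1/√(LC).
Step 2 — ω₀ = 1/√(0.0156·1e-05) = 2532 rad/s.
Step 3 — f₀ = ω₀/(2π) = 403 Hz.
Step 4 — Series Q: Q = ω₀L/R = 2532·0.0156/1980 = 0.01995.

(a) f₀ = 403 Hz  (b) Q = 0.01995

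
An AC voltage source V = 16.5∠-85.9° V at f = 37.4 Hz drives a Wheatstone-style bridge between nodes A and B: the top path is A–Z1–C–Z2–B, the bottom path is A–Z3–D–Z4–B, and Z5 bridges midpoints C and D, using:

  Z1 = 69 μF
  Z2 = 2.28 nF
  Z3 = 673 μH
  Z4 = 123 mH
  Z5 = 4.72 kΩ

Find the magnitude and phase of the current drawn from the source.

Step 1 — Angular frequency: ω = 2π·f = 2π·37.4 = 235 rad/s.
Step 2 — Component impedances:
  Z1: Z = 1/(jωC) = -j/(ω·C) = 0 - j61.67 Ω
  Z2: Z = 1/(jωC) = -j/(ω·C) = 0 - j1.866e+06 Ω
  Z3: Z = jωL = j·235·0.000673 = 0 + j0.1581 Ω
  Z4: Z = jωL = j·235·0.123 = 0 + j28.9 Ω
  Z5: Z = R = 4720 Ω
Step 3 — Bridge requires nodal analysis (the Z5 bridge couples midpoints C and D, so the two paths cannot be reduced to a simple series/parallel combination). Setting node B to ground and injecting 1 A at node A, the 3-node admittance system at A, C, D solves to V_A = Z_AB = 5.234e-06 + j29.06 Ω = 29.06∠90.0° Ω.
Step 4 — Source phasor: V = 16.5∠-85.9° V = 1.18 - j16.46 V.
Step 5 — Ohm's law: I = V / Z_total = (1.18 - j16.46) / (5.234e-06 + j29.06) = -0.5663 - j0.04059 A.
Step 6 — Convert to polar: |I| = 0.5677 A, ∠I = -175.9°.

I = 0.5677∠-175.9° A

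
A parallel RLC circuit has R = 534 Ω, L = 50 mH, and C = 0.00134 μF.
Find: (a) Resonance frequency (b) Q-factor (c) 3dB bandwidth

Step 1 — Resonance: ω₀ = 1/√(LC) = 1/√(0.05·1.34e-09) = 1.222e+05 rad/s.
Step 2 — f₀ = ω₀/(2π) = 1.944e+04 Hz.
Step 3 — Parallel Q: Q = R/(ω₀L) = 534/(1.222e+05·0.05) = 0.08742.
Step 4 — Bandwidth: Δω = ω₀/Q = 1.398e+06 rad/s; BW = Δω/(2π) = 2.224e+05 Hz.

(a) f₀ = 1.944e+04 Hz  (b) Q = 0.08742  (c) BW = 2.224e+05 Hz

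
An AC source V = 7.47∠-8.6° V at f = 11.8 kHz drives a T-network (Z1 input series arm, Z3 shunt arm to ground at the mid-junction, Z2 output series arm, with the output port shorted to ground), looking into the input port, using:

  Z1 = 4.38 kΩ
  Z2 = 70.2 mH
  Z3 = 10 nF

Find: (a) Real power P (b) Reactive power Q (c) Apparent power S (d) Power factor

Step 1 — Angular frequency: ω = 2π·f = 2π·1.18e+04 = 7.414e+04 rad/s.
Step 2 — Component impedances:
  Z1: Z = R = 4380 Ω
  Z2: Z = jωL = j·7.414e+04·0.0702 = 0 + j5205 Ω
  Z3: Z = 1/(jωC) = -j/(ω·C) = 0 - j1349 Ω
Step 3 — With the output port shorted to ground, the output series arm Z2 runs from the junction to ground; the shunt arm Z3 also runs from the junction to ground. They appear in parallel: Z3 || Z2 = 0 - j1821 Ω.
Step 4 — Series with input arm Z1: Z_in = Z1 + (Z3 || Z2) = 4380 - j1821 Ω = 4743∠-22.6° Ω.
Step 5 — Source phasor: V = 7.47∠-8.6° V = 7.386 - j1.117 V.
Step 6 — Current: I = V / Z = 0.001528 + j0.0003802 A = 0.001575∠14.0° A.
Step 7 — Complex power: S = V·I* = 0.01086 - j0.004515 VA.
Step 8 — Real power: P = Re(S) = 0.01086 W.
Step 9 — Reactive power: Q = Im(S) = -0.004515 VAR.
Step 10 — Apparent power: |S| = 0.01176 VA.
Step 11 — Power factor: PF = P/|S| = 0.9234 (leading).

(a) P = 0.01086 W  (b) Q = -0.004515 VAR  (c) S = 0.01176 VA  (d) PF = 0.9234 (leading)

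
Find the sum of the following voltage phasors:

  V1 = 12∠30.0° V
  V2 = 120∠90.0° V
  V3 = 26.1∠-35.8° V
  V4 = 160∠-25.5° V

Step 1 — Convert each phasor to rectangular form:
  V1 = 12·(cos(30.0°) + j·sin(30.0°)) = 10.39 + j6 V
  V2 = 120·(cos(90.0°) + j·sin(90.0°)) = 0 + j120 V
  V3 = 26.1·(cos(-35.8°) + j·sin(-35.8°)) = 21.17 - j15.27 V
  V4 = 160·(cos(-25.5°) + j·sin(-25.5°)) = 144.4 - j68.88 V
Step 2 — Sum components: V_total = 176 + j41.85 V.
Step 3 — Convert to polar: |V_total| = 180.9 V, ∠V_total = 13.4°.

V_total = 180.9∠13.4° V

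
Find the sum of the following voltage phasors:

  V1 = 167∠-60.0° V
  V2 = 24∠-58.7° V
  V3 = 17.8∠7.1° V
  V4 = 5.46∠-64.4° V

Step 1 — Convert each phasor to rectangular form:
  V1 = 167·(cos(-60.0°) + j·sin(-60.0°)) = 83.5 - j144.6 V
  V2 = 24·(cos(-58.7°) + j·sin(-58.7°)) = 12.47 - j20.51 V
  V3 = 17.8·(cos(7.1°) + j·sin(7.1°)) = 17.66 + j2.2 V
  V4 = 5.46·(cos(-64.4°) + j·sin(-64.4°)) = 2.359 - j4.924 V
Step 2 — Sum components: V_total = 116 - j167.9 V.
Step 3 — Convert to polar: |V_total| = 204 V, ∠V_total = -55.4°.

V_total = 204∠-55.4° V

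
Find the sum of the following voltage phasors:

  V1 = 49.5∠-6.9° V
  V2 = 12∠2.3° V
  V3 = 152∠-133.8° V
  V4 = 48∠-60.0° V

Step 1 — Convert each phasor to rectangular form:
  V1 = 49.5·(cos(-6.9°) + j·sin(-6.9°)) = 49.14 - j5.947 V
  V2 = 12·(cos(2.3°) + j·sin(2.3°)) = 11.99 + j0.4816 V
  V3 = 152·(cos(-133.8°) + j·sin(-133.8°)) = -105.2 - j109.7 V
  V4 = 48·(cos(-60.0°) + j·sin(-60.0°)) = 24 - j41.57 V
Step 2 — Sum components: V_total = -20.07 - j156.7 V.
Step 3 — Convert to polar: |V_total| = 158 V, ∠V_total = -97.3°.

V_total = 158∠-97.3° V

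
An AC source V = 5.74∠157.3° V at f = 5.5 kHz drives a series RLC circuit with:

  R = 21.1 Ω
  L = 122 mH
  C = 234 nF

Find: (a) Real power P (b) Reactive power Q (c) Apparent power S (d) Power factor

Step 1 — Angular frequency: ω = 2π·f = 2π·5500 = 3.456e+04 rad/s.
Step 2 — Component impedances:
  R: Z = R = 21.1 Ω
  L: Z = jωL = j·3.456e+04·0.122 = 0 + j4216 Ω
  C: Z = 1/(jωC) = -j/(ω·C) = 0 - j123.7 Ω
Step 3 — Series combination: Z_total = R + L + C = 21.1 + j4092 Ω = 4092∠89.7° Ω.
Step 4 — Source phasor: V = 5.74∠157.3° V = -5.295 + j2.215 V.
Step 5 — Current: I = V / Z = 0.0005346 + j0.001297 A = 0.001403∠67.6° A.
Step 6 — Complex power: S = V·I* = 4.151e-05 + j0.008051 VA.
Step 7 — Real power: P = Re(S) = 4.151e-05 W.
Step 8 — Reactive power: Q = Im(S) = 0.008051 VAR.
Step 9 — Apparent power: |S| = 0.008051 VA.
Step 10 — Power factor: PF = P/|S| = 0.005156 (lagging).

(a) P = 4.151e-05 W  (b) Q = 0.008051 VAR  (c) S = 0.008051 VA  (d) PF = 0.005156 (lagging)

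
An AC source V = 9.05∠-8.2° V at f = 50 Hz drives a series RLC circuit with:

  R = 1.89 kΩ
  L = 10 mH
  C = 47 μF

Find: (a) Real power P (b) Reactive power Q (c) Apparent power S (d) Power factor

Step 1 — Angular frequency: ω = 2π·f = 2π·50 = 314.2 rad/s.
Step 2 — Component impedances:
  R: Z = R = 1890 Ω
  L: Z = jωL = j·314.2·0.01 = 0 + j3.142 Ω
  C: Z = 1/(jωC) = -j/(ω·C) = 0 - j67.73 Ω
Step 3 — Series combination: Z_total = R + L + C = 1890 - j64.58 Ω = 1891∠-2.0° Ω.
Step 4 — Source phasor: V = 9.05∠-8.2° V = 8.957 - j1.291 V.
Step 5 — Current: I = V / Z = 0.004757 - j0.0005204 A = 0.004786∠-6.2° A.
Step 6 — Complex power: S = V·I* = 0.04328 - j0.001479 VA.
Step 7 — Real power: P = Re(S) = 0.04328 W.
Step 8 — Reactive power: Q = Im(S) = -0.001479 VAR.
Step 9 — Apparent power: |S| = 0.04331 VA.
Step 10 — Power factor: PF = P/|S| = 0.9994 (leading).

(a) P = 0.04328 W  (b) Q = -0.001479 VAR  (c) S = 0.04331 VA  (d) PF = 0.9994 (leading)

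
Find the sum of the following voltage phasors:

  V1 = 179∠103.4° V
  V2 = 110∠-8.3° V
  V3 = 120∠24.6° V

Step 1 — Convert each phasor to rectangular form:
  V1 = 179·(cos(103.4°) + j·sin(103.4°)) = -41.48 + j174.1 V
  V2 = 110·(cos(-8.3°) + j·sin(-8.3°)) = 108.8 - j15.88 V
  V3 = 120·(cos(24.6°) + j·sin(24.6°)) = 109.1 + j49.95 V
Step 2 — Sum components: V_total = 176.5 + j208.2 V.
Step 3 — Convert to polar: |V_total| = 272.9 V, ∠V_total = 49.7°.

V_total = 272.9∠49.7° V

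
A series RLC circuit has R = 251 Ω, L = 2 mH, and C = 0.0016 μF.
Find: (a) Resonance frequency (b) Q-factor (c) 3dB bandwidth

Step 1 — Resonance: ω₀ = 1/√(LC) = 1/√(0.002·1.6e-09) = 5.59e+05 rad/s.
Step 2 — f₀ = ω₀/(2π) = 8.897e+04 Hz.
Step 3 — Series Q: Q = ω₀L/R = 5.59e+05·0.002/251 = 4.454.
Step 4 — Bandwidth: Δω = ω₀/Q = 1.255e+05 rad/s; BW = Δω/(2π) = 1.997e+04 Hz.

(a) f₀ = 8.897e+04 Hz  (b) Q = 4.454  (c) BW = 1.997e+04 Hz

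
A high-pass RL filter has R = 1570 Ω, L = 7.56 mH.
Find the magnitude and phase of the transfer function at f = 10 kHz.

Step 1 — Angular frequency: ω = 2π·1e+04 = 6.283e+04 rad/s.
Step 2 — Transfer function: H(jω) = jωL/(R + jωL).
Step 3 — Numerator jωL = j·475; denominator R + jωL = 1570 + j475.
Step 4 — H = 0.08386 + j0.2772.
Step 5 — Magnitude: |H| = 0.2896 (-10.8 dB); phase: φ = 73.2°.

|H| = 0.2896 (-10.8 dB), φ = 73.2°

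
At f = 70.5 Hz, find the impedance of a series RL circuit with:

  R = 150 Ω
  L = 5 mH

Step 1 — Angular frequency: ω = 2π·f = 2π·70.5 = 443 rad/s.
Step 2 — Component impedances:
  R: Z = R = 150 Ω
  L: Z = jωL = j·443·0.005 = 0 + j2.215 Ω
Step 3 — Series combination: Z_total = R + L = 150 + j2.215 Ω = 150∠0.8° Ω.

Z = 150 + j2.215 Ω = 150∠0.8° Ω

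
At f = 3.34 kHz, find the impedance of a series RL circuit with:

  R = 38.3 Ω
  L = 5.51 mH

Step 1 — Angular frequency: ω = 2π·f = 2π·3340 = 2.099e+04 rad/s.
Step 2 — Component impedances:
  R: Z = R = 38.3 Ω
  L: Z = jωL = j·2.099e+04·0.00551 = 0 + j115.6 Ω
Step 3 — Series combination: Z_total = R + L = 38.3 + j115.6 Ω = 121.8∠71.7° Ω.

Z = 38.3 + j115.6 Ω = 121.8∠71.7° Ω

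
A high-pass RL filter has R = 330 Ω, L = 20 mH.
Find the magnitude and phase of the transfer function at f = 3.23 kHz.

Step 1 — Angular frequency: ω = 2π·3230 = 2.029e+04 rad/s.
Step 2 — Transfer function: H(jω) = jωL/(R + jωL).
Step 3 — Numerator jωL = j·405.9; denominator R + jωL = 330 + j405.9.
Step 4 — H = 0.602 + j0.4895.
Step 5 — Magnitude: |H| = 0.7759 (-2.2 dB); phase: φ = 39.1°.

|H| = 0.7759 (-2.2 dB), φ = 39.1°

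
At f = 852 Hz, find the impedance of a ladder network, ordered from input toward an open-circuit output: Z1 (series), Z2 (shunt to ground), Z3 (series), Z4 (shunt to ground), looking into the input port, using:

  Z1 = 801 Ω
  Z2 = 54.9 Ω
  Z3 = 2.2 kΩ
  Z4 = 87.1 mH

Step 1 — Angular frequency: ω = 2π·f = 2π·852 = 5353 rad/s.
Step 2 — Component impedances:
  Z1: Z = R = 801 Ω
  Z2: Z = R = 54.9 Ω
  Z3: Z = R = 2200 Ω
  Z4: Z = jωL = j·5353·0.0871 = 0 + j466.3 Ω
Step 3 — Ladder network (open output): work backward from the far end, alternating series and parallel combinations. Z_in = 854.6 + j0.2651 Ω = 854.6∠0.0° Ω.

Z = 854.6 + j0.2651 Ω = 854.6∠0.0° Ω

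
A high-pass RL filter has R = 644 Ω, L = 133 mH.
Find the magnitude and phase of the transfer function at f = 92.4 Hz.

Step 1 — Angular frequency: ω = 2π·92.4 = 580.6 rad/s.
Step 2 — Transfer function: H(jω) = jωL/(R + jωL).
Step 3 — Numerator jωL = j·77.22; denominator R + jωL = 644 + j77.22.
Step 4 — H = 0.01417 + j0.1182.
Step 5 — Magnitude: |H| = 0.119 (-18.5 dB); phase: φ = 83.2°.

|H| = 0.119 (-18.5 dB), φ = 83.2°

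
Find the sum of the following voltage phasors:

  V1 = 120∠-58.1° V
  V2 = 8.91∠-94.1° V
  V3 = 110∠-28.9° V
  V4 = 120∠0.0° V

Step 1 — Convert each phasor to rectangular form:
  V1 = 120·(cos(-58.1°) + j·sin(-58.1°)) = 63.41 - j101.9 V
  V2 = 8.91·(cos(-94.1°) + j·sin(-94.1°)) = -0.637 - j8.887 V
  V3 = 110·(cos(-28.9°) + j·sin(-28.9°)) = 96.3 - j53.16 V
  V4 = 120·(cos(0.0°) + j·sin(0.0°)) = 120 V
Step 2 — Sum components: V_total = 279.1 - j163.9 V.
Step 3 — Convert to polar: |V_total| = 323.7 V, ∠V_total = -30.4°.

V_total = 323.7∠-30.4° V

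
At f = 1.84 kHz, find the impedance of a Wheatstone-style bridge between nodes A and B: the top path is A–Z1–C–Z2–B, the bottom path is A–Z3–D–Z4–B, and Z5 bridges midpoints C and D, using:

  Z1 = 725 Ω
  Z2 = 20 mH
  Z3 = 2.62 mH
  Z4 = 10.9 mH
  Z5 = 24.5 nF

Step 1 — Angular frequency: ω = 2π·f = 2π·1840 = 1.156e+04 rad/s.
Step 2 — Component impedances:
  Z1: Z = R = 725 Ω
  Z2: Z = jωL = j·1.156e+04·0.02 = 0 + j231.2 Ω
  Z3: Z = jωL = j·1.156e+04·0.00262 = 0 + j30.29 Ω
  Z4: Z = jωL = j·1.156e+04·0.0109 = 0 + j126 Ω
  Z5: Z = 1/(jωC) = -j/(ω·C) = 0 - j3531 Ω
Step 3 — Bridge requires nodal analysis (the Z5 bridge couples midpoints C and D, so the two paths cannot be reduced to a simple series/parallel combination). Setting node B to ground and injecting 1 A at node A, the 3-node admittance system at A, C, D solves to V_A = Z_AB = 29.74 + j143.8 Ω = 146.8∠78.3° Ω.

Z = 29.74 + j143.8 Ω = 146.8∠78.3° Ω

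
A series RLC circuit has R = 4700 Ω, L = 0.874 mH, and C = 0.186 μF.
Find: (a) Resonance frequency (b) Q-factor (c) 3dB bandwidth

Step 1 — Resonance condition Im(Z)=0 gives ω₀ = 1/√(LC).
Step 2 — ω₀ = 1/√(0.000874·1.86e-07) = 7.843e+04 rad/s.
Step 3 — f₀ = ω₀/(2π) = 1.248e+04 Hz.
Step 4 — Series Q: Q = ω₀L/R = 7.843e+04·0.000874/4700 = 0.01458.
Step 5 — 3dB bandwidth: Δω = ω₀/Q = 5.378e+06 rad/s; BW = Δω/(2π) = 8.559e+05 Hz.

(a) f₀ = 1.248e+04 Hz  (b) Q = 0.01458  (c) BW = 8.559e+05 Hz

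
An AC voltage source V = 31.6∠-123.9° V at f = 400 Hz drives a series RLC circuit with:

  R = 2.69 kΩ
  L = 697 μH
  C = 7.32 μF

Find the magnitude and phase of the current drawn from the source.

Step 1 — Angular frequency: ω = 2π·f = 2π·400 = 2513 rad/s.
Step 2 — Component impedances:
  R: Z = R = 2690 Ω
  L: Z = jωL = j·2513·0.000697 = 0 + j1.752 Ω
  C: Z = 1/(jωC) = -j/(ω·C) = 0 - j54.36 Ω
Step 3 — Series combination: Z_total = R + L + C = 2690 - j52.6 Ω = 2691∠-1.1° Ω.
Step 4 — Source phasor: V = 31.6∠-123.9° V = -17.62 - j26.23 V.
Step 5 — Ohm's law: I = V / Z_total = (-17.62 - j26.23) / (2690 - j52.6) = -0.006359 - j0.009875 A.
Step 6 — Convert to polar: |I| = 0.01174 A, ∠I = -122.8°.

I = 0.01174∠-122.8° A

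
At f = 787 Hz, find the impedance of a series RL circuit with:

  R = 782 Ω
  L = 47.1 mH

Step 1 — Angular frequency: ω = 2π·f = 2π·787 = 4945 rad/s.
Step 2 — Component impedances:
  R: Z = R = 782 Ω
  L: Z = jωL = j·4945·0.0471 = 0 + j232.9 Ω
Step 3 — Series combination: Z_total = R + L = 782 + j232.9 Ω = 815.9∠16.6° Ω.

Z = 782 + j232.9 Ω = 815.9∠16.6° Ω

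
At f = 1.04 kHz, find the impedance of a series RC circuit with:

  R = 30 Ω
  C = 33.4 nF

Step 1 — Angular frequency: ω = 2π·f = 2π·1040 = 6535 rad/s.
Step 2 — Component impedances:
  R: Z = R = 30 Ω
  C: Z = 1/(jωC) = -j/(ω·C) = 0 - j4582 Ω
Step 3 — Series combination: Z_total = R + C = 30 - j4582 Ω = 4582∠-89.6° Ω.

Z = 30 - j4582 Ω = 4582∠-89.6° Ω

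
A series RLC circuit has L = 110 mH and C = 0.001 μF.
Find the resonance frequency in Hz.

Step 1 — Resonance condition Im(Z)=0 gives ω₀ = 1/√(LC).
Step 2 — ω₀ = 1/√(0.11·1e-09) = 9.535e+04 rad/s.
Step 3 — f₀ = ω₀/(2π) = 1.517e+04 Hz.

f₀ = 1.517e+04 Hz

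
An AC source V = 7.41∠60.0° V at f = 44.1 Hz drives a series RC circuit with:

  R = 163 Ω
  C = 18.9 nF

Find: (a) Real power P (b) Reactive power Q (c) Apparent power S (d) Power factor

Step 1 — Angular frequency: ω = 2π·f = 2π·44.1 = 277.1 rad/s.
Step 2 — Component impedances:
  R: Z = R = 163 Ω
  C: Z = 1/(jωC) = -j/(ω·C) = 0 - j1.91e+05 Ω
Step 3 — Series combination: Z_total = R + C = 163 - j1.91e+05 Ω = 1.91e+05∠-90.0° Ω.
Step 4 — Source phasor: V = 7.41∠60.0° V = 3.705 + j6.417 V.
Step 5 — Current: I = V / Z = -3.359e-05 + j1.943e-05 A = 3.881e-05∠150.0° A.
Step 6 — Complex power: S = V·I* = 2.455e-07 - j0.0002876 VA.
Step 7 — Real power: P = Re(S) = 2.455e-07 W.
Step 8 — Reactive power: Q = Im(S) = -0.0002876 VAR.
Step 9 — Apparent power: |S| = 0.0002876 VA.
Step 10 — Power factor: PF = P/|S| = 0.0008536 (leading).

(a) P = 2.455e-07 W  (b) Q = -0.0002876 VAR  (c) S = 0.0002876 VA  (d) PF = 0.0008536 (leading)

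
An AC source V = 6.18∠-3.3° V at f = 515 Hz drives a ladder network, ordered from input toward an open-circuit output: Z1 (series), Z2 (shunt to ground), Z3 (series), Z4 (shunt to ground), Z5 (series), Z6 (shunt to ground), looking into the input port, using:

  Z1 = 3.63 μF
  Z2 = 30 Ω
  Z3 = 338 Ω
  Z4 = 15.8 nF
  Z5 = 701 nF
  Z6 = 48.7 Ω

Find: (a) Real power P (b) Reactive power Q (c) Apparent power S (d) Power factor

Step 1 — Angular frequency: ω = 2π·f = 2π·515 = 3236 rad/s.
Step 2 — Component impedances:
  Z1: Z = 1/(jωC) = -j/(ω·C) = 0 - j85.13 Ω
  Z2: Z = R = 30 Ω
  Z3: Z = R = 338 Ω
  Z4: Z = 1/(jωC) = -j/(ω·C) = 0 - j1.956e+04 Ω
  Z5: Z = 1/(jωC) = -j/(ω·C) = 0 - j440.9 Ω
  Z6: Z = R = 48.7 Ω
Step 3 — Ladder network (open output): work backward from the far end, alternating series and parallel combinations. Z_in = 28.96 - j86.22 Ω = 90.95∠-71.4° Ω.
Step 4 — Source phasor: V = 6.18∠-3.3° V = 6.17 - j0.3557 V.
Step 5 — Current: I = V / Z = 0.02531 + j0.06306 A = 0.06795∠68.1° A.
Step 6 — Complex power: S = V·I* = 0.1337 - j0.3981 VA.
Step 7 — Real power: P = Re(S) = 0.1337 W.
Step 8 — Reactive power: Q = Im(S) = -0.3981 VAR.
Step 9 — Apparent power: |S| = 0.4199 VA.
Step 10 — Power factor: PF = P/|S| = 0.3184 (leading).

(a) P = 0.1337 W  (b) Q = -0.3981 VAR  (c) S = 0.4199 VA  (d) PF = 0.3184 (leading)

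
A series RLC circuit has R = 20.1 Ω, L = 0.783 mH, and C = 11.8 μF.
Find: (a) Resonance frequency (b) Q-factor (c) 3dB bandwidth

Step 1 — Resonance: ω₀ = 1/√(LC) = 1/√(0.000783·1.18e-05) = 1.04e+04 rad/s.
Step 2 — f₀ = ω₀/(2π) = 1656 Hz.
Step 3 — Series Q: Q = ω₀L/R = 1.04e+04·0.000783/20.1 = 0.4053.
Step 4 — Bandwidth: Δω = ω₀/Q = 2.567e+04 rad/s; BW = Δω/(2π) = 4086 Hz.

(a) f₀ = 1656 Hz  (b) Q = 0.4053  (c) BW = 4086 Hz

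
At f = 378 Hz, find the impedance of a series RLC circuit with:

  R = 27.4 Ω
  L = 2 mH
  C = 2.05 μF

Step 1 — Angular frequency: ω = 2π·f = 2π·378 = 2375 rad/s.
Step 2 — Component impedances:
  R: Z = R = 27.4 Ω
  L: Z = jωL = j·2375·0.002 = 0 + j4.75 Ω
  C: Z = 1/(jωC) = -j/(ω·C) = 0 - j205.4 Ω
Step 3 — Series combination: Z_total = R + L + C = 27.4 - j200.6 Ω = 202.5∠-82.2° Ω.

Z = 27.4 - j200.6 Ω = 202.5∠-82.2° Ω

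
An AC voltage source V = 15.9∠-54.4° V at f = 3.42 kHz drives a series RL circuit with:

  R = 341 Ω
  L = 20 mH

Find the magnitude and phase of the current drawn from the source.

Step 1 — Angular frequency: ω = 2π·f = 2π·3420 = 2.149e+04 rad/s.
Step 2 — Component impedances:
  R: Z = R = 341 Ω
  L: Z = jωL = j·2.149e+04·0.02 = 0 + j429.8 Ω
Step 3 — Series combination: Z_total = R + L = 341 + j429.8 Ω = 548.6∠51.6° Ω.
Step 4 — Source phasor: V = 15.9∠-54.4° V = 9.256 - j12.93 V.
Step 5 — Ohm's law: I = V / Z_total = (9.256 - j12.93) / (341 + j429.8) = -0.007974 - j0.02786 A.
Step 6 — Convert to polar: |I| = 0.02898 A, ∠I = -106.0°.

I = 0.02898∠-106.0° A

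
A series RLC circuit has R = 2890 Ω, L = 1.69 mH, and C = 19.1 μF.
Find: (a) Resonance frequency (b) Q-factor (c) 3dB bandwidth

Step 1 — Resonance: ω₀ = 1/√(LC) = 1/√(0.00169·1.91e-05) = 5566 rad/s.
Step 2 — f₀ = ω₀/(2π) = 885.8 Hz.
Step 3 — Series Q: Q = ω₀L/R = 5566·0.00169/2890 = 0.003255.
Step 4 — Bandwidth: Δω = ω₀/Q = 1.71e+06 rad/s; BW = Δω/(2π) = 2.722e+05 Hz.

(a) f₀ = 885.8 Hz  (b) Q = 0.003255  (c) BW = 2.722e+05 Hz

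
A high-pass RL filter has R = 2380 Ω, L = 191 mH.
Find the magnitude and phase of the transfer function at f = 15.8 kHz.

Step 1 — Angular frequency: ω = 2π·1.58e+04 = 9.927e+04 rad/s.
Step 2 — Transfer function: H(jω) = jωL/(R + jωL).
Step 3 — Numerator jωL = j·1.896e+04; denominator R + jωL = 2380 + j1.896e+04.
Step 4 — H = 0.9845 + j0.1236.
Step 5 — Magnitude: |H| = 0.9922 (-0.1 dB); phase: φ = 7.2°.

|H| = 0.9922 (-0.1 dB), φ = 7.2°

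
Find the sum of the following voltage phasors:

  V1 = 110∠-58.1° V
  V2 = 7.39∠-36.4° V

Step 1 — Convert each phasor to rectangular form:
  V1 = 110·(cos(-58.1°) + j·sin(-58.1°)) = 58.13 - j93.39 V
  V2 = 7.39·(cos(-36.4°) + j·sin(-36.4°)) = 5.948 - j4.385 V
Step 2 — Sum components: V_total = 64.08 - j97.77 V.
Step 3 — Convert to polar: |V_total| = 116.9 V, ∠V_total = -56.8°.

V_total = 116.9∠-56.8° V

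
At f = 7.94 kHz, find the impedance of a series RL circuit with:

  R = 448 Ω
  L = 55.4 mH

Step 1 — Angular frequency: ω = 2π·f = 2π·7940 = 4.989e+04 rad/s.
Step 2 — Component impedances:
  R: Z = R = 448 Ω
  L: Z = jωL = j·4.989e+04·0.0554 = 0 + j2764 Ω
Step 3 — Series combination: Z_total = R + L = 448 + j2764 Ω = 2800∠80.8° Ω.

Z = 448 + j2764 Ω = 2800∠80.8° Ω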